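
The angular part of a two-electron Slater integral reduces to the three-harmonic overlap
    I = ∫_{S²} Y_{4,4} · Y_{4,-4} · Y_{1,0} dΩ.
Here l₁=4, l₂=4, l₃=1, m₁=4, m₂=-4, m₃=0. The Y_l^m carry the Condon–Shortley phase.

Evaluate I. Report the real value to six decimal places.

0.000000

L=9 odd ⇒ parity kills the (l;000) factor ⇒ I = 0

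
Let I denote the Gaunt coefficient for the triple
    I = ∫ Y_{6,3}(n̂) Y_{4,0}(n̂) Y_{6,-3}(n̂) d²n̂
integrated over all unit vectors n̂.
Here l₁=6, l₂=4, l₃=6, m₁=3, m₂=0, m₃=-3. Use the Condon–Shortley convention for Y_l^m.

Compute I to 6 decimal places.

m-sum 0 ✓  L=16 even ✓  2≤6≤10 ✓
Π(2lᵢ+1) = 13×9×13 = 1521
triangle coeff Δ(6,4,6) = 1/15315300
Σ_t [0,4]: t=0:+1/829440 t=1:−1/25920 t=2:+1/9216 t=3:−1/25920 t=4:+1/829440 = 7/207360
(3j)²=28/2431 [(6 4 6; 0 0 0)], sign=+1
Σ_t [0,3]: t=0:+1/414720 t=1:−1/51840 t=2:+1/80640 t=3:−1/1451520 = -1/193536
(3j)²=81/17017 [(6 4 6; 3 0 -3)], sign=+1
⇒ 4πI² = 2916/34969
I = (+1)√(2916/34969/(4π)) = 0.08146053

0.081461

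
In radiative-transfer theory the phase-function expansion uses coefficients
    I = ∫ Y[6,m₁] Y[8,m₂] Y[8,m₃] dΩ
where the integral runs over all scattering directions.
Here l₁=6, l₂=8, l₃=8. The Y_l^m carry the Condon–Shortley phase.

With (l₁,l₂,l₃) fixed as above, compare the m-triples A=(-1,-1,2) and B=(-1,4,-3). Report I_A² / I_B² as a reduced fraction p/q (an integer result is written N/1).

2523/350

Same 6,8,8: normalisation and zero-m 3j drop out of the ratio.
A: Δ: 6! 6! 10! / 23! → 1/13742520792; sum: t=1:−1/1492992000 t=2:+1/82944000 t=3:−1/29859840 t=4:+1/52254720 t=5:−1/464486400 t=6:+1/31352832000 = -319/62705664000; 3j²(6 8 8; -1 -1 2) = Δ·Π!·Σ² = 4205/772616  (sign -1)
B: Δ: 6! 6! 10! / 23! → 1/13742520792; sum: t=2:+1/20901888000 t=3:−1/627056640 t=4:+1/139345920 t=5:−1/174182400 t=6:+1/1492992000 = 1/1791590400; 3j²(6 8 8; -1 4 -3) = Δ·Π!·Σ² = 875/1158924  (sign -1)
I_A²/I_B² = (4205/772616)/(875/1158924) = 2523/350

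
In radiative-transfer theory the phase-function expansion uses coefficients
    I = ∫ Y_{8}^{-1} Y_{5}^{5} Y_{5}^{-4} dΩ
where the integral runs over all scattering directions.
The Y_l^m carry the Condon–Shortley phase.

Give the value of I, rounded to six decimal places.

m-sum 0 ✓  L=18 even ✓  3≤5≤13 ✓
Π(2lᵢ+1) = 17×11×11 = 2057
triangle coeff Δ(8,5,5) = 1/37413090
Σ_t [3,5]: t=3:−1/1036800 t=4:+1/331776 t=5:−1/1036800 = 1/921600
(3j)²=490/46189 [(8 5 5; 0 0 0)], sign=-1
Σ_t [8,8]: t=8:+1/406425600 = 1/406425600
(3j)²=18/46189 [(8 5 5; -1 5 -4)], sign=-1
⇒ 4πI² = 8820/1037153
I = (+1)√(8820/1037153/(4π)) = 0.02601405

0.026014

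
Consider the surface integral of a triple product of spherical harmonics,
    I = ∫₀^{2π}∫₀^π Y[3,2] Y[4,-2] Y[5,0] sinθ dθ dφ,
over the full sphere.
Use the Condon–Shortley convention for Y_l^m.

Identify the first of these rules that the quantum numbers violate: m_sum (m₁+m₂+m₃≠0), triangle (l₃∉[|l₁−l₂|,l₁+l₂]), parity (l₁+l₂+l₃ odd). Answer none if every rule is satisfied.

Σmᵢ = 0  ✓
l₃∈[|l₁−l₂|,l₁+l₂]=[1,7], have l₃=5  ✓
Σlᵢ = 12 ⇒ even  ✓

none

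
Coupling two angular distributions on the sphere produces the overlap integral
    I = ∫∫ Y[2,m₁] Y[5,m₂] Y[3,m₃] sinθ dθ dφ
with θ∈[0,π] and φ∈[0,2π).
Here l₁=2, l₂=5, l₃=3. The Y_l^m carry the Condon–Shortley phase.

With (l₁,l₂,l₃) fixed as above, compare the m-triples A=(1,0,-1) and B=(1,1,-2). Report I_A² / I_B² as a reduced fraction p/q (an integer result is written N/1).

25/12

Shared (l₁,l₂,l₃)=(2,5,3): N and (l;000)² cancel in I_A²/I_B².
A: Δ = 4!·0!·6!/11! = 1/2310; Racah Σ t=1..1: t=1:−1/288 = -1/288; ⇒ 3j(2 5 3; 1 0 -1)² = 5/231, sgn -1
B: Δ = 4!·0!·6!/11! = 1/2310; Racah Σ t=1..1: t=1:−1/720 = -1/720; ⇒ 3j(2 5 3; 1 1 -2)² = 4/385, sgn +1
I_A²/I_B² = (5/231)/(4/385) = 25/12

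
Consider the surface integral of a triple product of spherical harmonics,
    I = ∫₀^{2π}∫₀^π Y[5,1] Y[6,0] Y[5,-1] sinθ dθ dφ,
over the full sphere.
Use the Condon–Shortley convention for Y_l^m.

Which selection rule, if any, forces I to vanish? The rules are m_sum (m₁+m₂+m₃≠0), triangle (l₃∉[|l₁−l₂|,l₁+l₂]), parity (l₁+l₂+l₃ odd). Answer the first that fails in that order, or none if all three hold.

none

Σmᵢ = 0  ✓
l₃∈[|l₁−l₂|,l₁+l₂]=[1,11], have l₃=5  ✓
Σlᵢ = 16 ⇒ even  ✓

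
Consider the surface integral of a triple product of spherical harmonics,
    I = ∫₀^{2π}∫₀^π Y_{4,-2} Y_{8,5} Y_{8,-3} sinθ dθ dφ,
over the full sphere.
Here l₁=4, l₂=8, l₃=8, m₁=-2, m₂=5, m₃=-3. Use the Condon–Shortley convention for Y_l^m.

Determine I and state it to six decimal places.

-0.060520

Rules hold: Σm=0, L=20 even, 4≤8≤12.
N = 9·17·17 = 2601
Δ = 4!·4!·12!/21! = 1/185175900
Racah Σ t=0..4: t=0:+1/557383680 t=1:−1/21772800 t=2:+1/8294400 t=3:−1/21772800 t=4:+1/557383680 = 1/30965760
⇒ 3j(4 8 8; 0 0 0)² = 36/4199, sgn +1
Racah Σ t=2..4: t=2:+1/3832012800 t=3:−1/261273600 t=4:+1/209018880 = 1/821145600
⇒ 3j(4 8 8; -2 5 -3)² = 2/969, sgn -1
4πI² = N·(3j₀)²·(3jₘ)² = 216/4693
I = -1·√(0.046026/4π) = -0.06051969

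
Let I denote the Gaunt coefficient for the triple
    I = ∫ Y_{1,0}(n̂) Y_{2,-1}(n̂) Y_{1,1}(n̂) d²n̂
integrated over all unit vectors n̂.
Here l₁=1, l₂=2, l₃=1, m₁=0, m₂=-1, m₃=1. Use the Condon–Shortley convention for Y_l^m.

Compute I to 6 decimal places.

m-sum 0 ✓  L=4 even ✓  1≤1≤3 ✓
Π(2lᵢ+1) = 3×5×3 = 45
triangle coeff Δ(1,2,1) = 1/30
Σ_t [1,1]: t=1:−1/1 = -1/1
(3j)²=2/15 [(1 2 1; 0 0 0)], sign=+1
Σ_t [1,1]: t=1:−1/2 = -1/2
(3j)²=1/10 [(1 2 1; 0 -1 1)], sign=-1
⇒ 4πI² = 3/5
I = (-1)√(3/5/(4π)) = -0.21850969

-0.218510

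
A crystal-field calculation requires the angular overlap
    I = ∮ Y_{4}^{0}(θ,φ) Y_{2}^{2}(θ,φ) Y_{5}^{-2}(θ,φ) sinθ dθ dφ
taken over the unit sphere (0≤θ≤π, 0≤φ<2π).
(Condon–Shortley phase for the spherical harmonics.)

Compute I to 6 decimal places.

0.000000

L=11 odd ⇒ parity kills the (l;000) factor ⇒ I = 0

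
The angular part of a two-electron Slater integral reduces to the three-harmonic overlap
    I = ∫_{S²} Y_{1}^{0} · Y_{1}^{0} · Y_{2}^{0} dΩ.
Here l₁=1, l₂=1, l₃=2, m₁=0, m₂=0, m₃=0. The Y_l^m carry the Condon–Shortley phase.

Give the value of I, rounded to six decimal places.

Rules hold: Σm=0, L=4 even, 0≤2≤2.
N = 3·3·5 = 45
Δ = 0!·2!·2!/5! = 1/30
Racah Σ t=0..0: t=0:+1/1 = 1/1
⇒ 3j(1 1 2; 0 0 0)² = 2/15, sgn +1
(m-triple is (0,0,0) — same symbol as above.)
4πI² = N·(3j₀)²·(3jₘ)² = 4/5
I = +1·√(0.8/4π) = 0.25231325

0.252313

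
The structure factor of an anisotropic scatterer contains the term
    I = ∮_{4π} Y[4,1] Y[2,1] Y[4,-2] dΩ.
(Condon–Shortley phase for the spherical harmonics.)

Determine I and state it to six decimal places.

0.127700

Checks pass: Σm=0; 10 even; l₃=4∈[2,6].
(2·4+1)(2·2+1)(2·4+1) = 405
Δ: 2! 6! 2! / 11! → 1/13860
sum: t=0:+1/192 t=1:−1/36 t=2:+1/192 = -5/288
3j²(4 2 4; 0 0 0) = Δ·Π!·Σ² = 20/693  (sign -1)
sum: t=1:−1/96 t=2:+1/240 = -1/160
3j²(4 2 4; 1 1 -2) = Δ·Π!·Σ² = 27/1540  (sign -1)
combine: 4πI² = 405·20/693·27/1540 = 1215/5929
take √, sign +1: I = 0.12770047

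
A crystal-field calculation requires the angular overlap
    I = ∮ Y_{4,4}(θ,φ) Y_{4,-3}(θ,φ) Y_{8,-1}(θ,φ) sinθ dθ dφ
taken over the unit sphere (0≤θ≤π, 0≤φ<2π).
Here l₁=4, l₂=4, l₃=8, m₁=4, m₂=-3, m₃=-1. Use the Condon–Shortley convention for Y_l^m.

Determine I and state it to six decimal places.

Rules hold: Σm=0, L=16 even, 0≤8≤8.
N = 9·9·17 = 1377
Δ = 0!·8!·8!/17! = 1/218790
Racah Σ t=0..0: t=0:+1/331776 = 1/331776
⇒ 3j(4 4 8; 0 0 0)² = 490/21879, sgn +1
Racah Σ t=0..0: t=0:+1/203212800 = 1/203212800
⇒ 3j(4 4 8; 4 -3 -1)² = 1/24310, sgn -1
4πI² = N·(3j₀)²·(3jₘ)² = 441/347633
I = -1·√(0.00126858/4π) = -0.01004740

-0.010047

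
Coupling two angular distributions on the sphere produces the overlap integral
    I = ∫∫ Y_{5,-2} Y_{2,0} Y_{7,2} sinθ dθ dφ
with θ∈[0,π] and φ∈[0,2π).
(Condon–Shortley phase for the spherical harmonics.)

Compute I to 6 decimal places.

0.215014

Checks pass: Σm=0; 14 even; l₃=7∈[3,7].
(2·5+1)(2·2+1)(2·7+1) = 825
Δ: 0! 10! 4! / 15! → 1/15015
sum: t=0:+1/57600 = 1/57600
3j²(5 2 7; 0 0 0) = Δ·Π!·Σ² = 21/715  (sign -1)
sum: t=0:+1/120960 = 1/120960
3j²(5 2 7; -2 0 2) = Δ·Π!·Σ² = 24/1001  (sign -1)
combine: 4πI² = 825·21/715·24/1001 = 1080/1859
take √, sign +1: I = 0.21501425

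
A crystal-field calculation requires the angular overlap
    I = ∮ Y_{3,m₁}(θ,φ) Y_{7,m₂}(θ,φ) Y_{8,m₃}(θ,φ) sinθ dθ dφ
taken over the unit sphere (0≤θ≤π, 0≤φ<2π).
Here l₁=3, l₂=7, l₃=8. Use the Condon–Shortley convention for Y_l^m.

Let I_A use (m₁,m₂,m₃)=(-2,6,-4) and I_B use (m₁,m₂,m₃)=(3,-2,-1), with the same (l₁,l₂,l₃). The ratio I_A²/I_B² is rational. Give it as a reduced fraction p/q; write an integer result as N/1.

6877/13608

Shared (l₁,l₂,l₃)=(3,7,8): N and (l;000)² cancel in I_A²/I_B².
A: Δ = 2!·4!·12!/19! = 1/5290740; Racah Σ t=1..2: t=1:−1/11496038400 t=2:+1/479001600 = 23/11496038400; ⇒ 3j(3 7 8; -2 6 -4)² = 529/81396, sgn +1
B: Δ = 2!·4!·12!/19! = 1/5290740; Racah Σ t=0..0: t=0:+1/29030400 = 1/29030400; ⇒ 3j(3 7 8; 3 -2 -1)² = 54/4199, sgn -1
I_A²/I_B² = (529/81396)/(54/4199) = 6877/13608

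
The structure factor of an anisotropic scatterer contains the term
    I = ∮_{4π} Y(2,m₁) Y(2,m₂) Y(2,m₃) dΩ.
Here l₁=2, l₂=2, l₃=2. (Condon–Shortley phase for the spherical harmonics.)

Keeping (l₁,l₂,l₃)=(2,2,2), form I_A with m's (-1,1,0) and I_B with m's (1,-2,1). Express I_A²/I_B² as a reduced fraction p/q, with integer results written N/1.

1/6

Shared (l₁,l₂,l₃)=(2,2,2): N and (l;000)² cancel in I_A²/I_B².
A: Δ = 2!·2!·2!/7! = 1/630; Racah Σ t=1..2: t=1:−1/4 t=2:+1/2 = 1/4; ⇒ 3j(2 2 2; -1 1 0)² = 1/70, sgn +1
B: Δ = 2!·2!·2!/7! = 1/630; Racah Σ t=0..0: t=0:+1/4 = 1/4; ⇒ 3j(2 2 2; 1 -2 1)² = 3/35, sgn -1
I_A²/I_B² = (1/70)/(3/35) = 1/6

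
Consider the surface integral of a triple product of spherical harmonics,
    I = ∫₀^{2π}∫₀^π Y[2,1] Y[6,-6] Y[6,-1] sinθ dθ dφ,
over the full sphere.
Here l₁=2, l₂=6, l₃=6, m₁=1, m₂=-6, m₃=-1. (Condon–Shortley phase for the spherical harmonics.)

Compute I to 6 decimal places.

0.000000

1 − 6 − 1 = -6 ≠ 0: azimuthal integral kills it; I = 0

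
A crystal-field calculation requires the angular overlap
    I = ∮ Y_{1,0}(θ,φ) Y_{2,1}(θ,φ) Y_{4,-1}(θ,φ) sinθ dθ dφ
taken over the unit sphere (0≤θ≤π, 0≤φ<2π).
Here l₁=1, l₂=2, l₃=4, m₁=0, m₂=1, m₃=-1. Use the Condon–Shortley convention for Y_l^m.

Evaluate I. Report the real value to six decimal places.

triangle: need 1≤l₃≤3, have 4; I=0

0.000000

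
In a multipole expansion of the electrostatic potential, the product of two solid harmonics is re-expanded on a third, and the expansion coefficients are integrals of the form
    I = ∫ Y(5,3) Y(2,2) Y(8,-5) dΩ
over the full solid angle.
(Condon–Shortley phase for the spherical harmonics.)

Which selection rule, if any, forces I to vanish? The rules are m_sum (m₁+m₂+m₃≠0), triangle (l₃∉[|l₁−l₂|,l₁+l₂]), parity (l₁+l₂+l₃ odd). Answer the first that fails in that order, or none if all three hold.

triangle

azimuthal sum: 3 + 2 − 5 = 0  ✓
3 ≤ 8 ≤ 7 (triangle on l)  ✗
L = 5 + 2 + 8 = 15 (odd)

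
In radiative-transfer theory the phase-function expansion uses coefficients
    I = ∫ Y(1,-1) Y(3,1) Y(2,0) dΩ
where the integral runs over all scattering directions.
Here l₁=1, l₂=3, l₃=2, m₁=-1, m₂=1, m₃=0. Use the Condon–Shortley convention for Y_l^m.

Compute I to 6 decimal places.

m-sum 0 ✓  L=6 even ✓  2≤2≤4 ✓
Π(2lᵢ+1) = 3×7×5 = 105
triangle coeff Δ(1,3,2) = 1/105
Σ_t [1,1]: t=1:−1/4 = -1/4
(3j)²=3/35 [(1 3 2; 0 0 0)], sign=-1
Σ_t [2,2]: t=2:+1/8 = 1/8
(3j)²=2/35 [(1 3 2; -1 1 0)], sign=+1
⇒ 4πI² = 18/35
I = (-1)√(18/35/(4π)) = -0.20230066

-0.202301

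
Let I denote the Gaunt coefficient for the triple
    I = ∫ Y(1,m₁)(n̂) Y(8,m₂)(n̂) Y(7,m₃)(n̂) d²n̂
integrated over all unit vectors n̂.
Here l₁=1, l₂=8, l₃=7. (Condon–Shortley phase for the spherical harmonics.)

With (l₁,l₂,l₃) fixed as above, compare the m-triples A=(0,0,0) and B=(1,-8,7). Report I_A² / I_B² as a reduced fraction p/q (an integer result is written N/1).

Shared (l₁,l₂,l₃)=(1,8,7): N and (l;000)² cancel in I_A²/I_B².
A: Δ = 2!·0!·14!/17! = 1/2040; Racah Σ t=1..1: t=1:−1/25401600 = -1/25401600; ⇒ 3j(1 8 7; 0 0 0)² = 8/255, sgn +1
B: Δ = 2!·0!·14!/17! = 1/2040; Racah Σ t=0..0: t=0:+1/174356582400 = 1/174356582400; ⇒ 3j(1 8 7; 1 -8 7)² = 1/17, sgn +1
I_A²/I_B² = (8/255)/(1/17) = 8/15

8/15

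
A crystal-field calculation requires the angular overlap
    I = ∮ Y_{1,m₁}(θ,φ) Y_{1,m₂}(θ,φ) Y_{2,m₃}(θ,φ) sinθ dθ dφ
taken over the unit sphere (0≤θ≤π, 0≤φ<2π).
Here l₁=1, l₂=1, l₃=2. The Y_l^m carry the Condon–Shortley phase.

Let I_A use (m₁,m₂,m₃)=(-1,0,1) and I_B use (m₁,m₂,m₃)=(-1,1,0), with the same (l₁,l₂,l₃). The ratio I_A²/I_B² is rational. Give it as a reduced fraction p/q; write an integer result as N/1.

l's match ⇒ only the (l;m) 3-j factors differ between A and B.
A: triangle coeff Δ(1,1,2) = 1/30; Σ_t [0,0]: t=0:+1/2 = 1/2; (3j)²=1/10 [(1 1 2; -1 0 1)], sign=-1
B: triangle coeff Δ(1,1,2) = 1/30; Σ_t [0,0]: t=0:+1/4 = 1/4; (3j)²=1/30 [(1 1 2; -1 1 0)], sign=+1
I_A²/I_B² = (1/10)/(1/30) = 3/1

3/1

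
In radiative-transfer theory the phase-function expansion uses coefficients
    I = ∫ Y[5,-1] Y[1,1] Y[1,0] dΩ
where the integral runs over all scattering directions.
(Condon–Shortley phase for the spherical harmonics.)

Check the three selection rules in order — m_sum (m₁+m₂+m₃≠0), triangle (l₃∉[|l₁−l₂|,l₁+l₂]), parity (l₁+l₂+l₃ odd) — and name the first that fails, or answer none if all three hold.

m₁+m₂+m₃ = -1 + 1 + 0 = 0  ✓
triangle: |5−1|=4 ≤ l₃=1 ≤ 5+1=6  ✗
parity: l₁+l₂+l₃ = 7 is odd

triangle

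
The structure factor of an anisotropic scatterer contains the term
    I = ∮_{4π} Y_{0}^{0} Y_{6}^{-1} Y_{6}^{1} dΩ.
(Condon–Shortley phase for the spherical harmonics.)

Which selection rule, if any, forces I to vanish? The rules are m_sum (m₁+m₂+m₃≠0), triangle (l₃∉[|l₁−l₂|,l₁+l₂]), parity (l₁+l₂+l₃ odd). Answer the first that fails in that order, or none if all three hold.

none

m₁+m₂+m₃ = 0 − 1 + 1 = 0  ✓
triangle: |0−6|=6 ≤ l₃=6 ≤ 0+6=6  ✓
parity: l₁+l₂+l₃ = 12 is even  ✓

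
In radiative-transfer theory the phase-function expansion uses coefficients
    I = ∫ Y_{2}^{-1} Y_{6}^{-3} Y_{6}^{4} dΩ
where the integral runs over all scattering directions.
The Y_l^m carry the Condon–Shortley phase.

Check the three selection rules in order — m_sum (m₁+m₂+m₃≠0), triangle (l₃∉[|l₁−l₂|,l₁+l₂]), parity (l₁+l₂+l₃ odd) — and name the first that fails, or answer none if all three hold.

none

Σmᵢ = 0  ✓
l₃∈[|l₁−l₂|,l₁+l₂]=[4,8], have l₃=6  ✓
Σlᵢ = 14 ⇒ even  ✓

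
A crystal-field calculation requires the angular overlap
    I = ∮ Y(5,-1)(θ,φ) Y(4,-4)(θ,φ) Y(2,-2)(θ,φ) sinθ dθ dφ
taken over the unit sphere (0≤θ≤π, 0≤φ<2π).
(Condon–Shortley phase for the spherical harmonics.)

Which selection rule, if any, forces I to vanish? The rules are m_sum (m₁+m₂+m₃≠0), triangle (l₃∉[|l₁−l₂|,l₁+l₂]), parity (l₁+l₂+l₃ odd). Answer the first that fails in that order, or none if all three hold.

m_sum

Σmᵢ = -7  ✗
l₃∈[|l₁−l₂|,l₁+l₂]=[1,9], have l₃=2
Σlᵢ = 11 ⇒ odd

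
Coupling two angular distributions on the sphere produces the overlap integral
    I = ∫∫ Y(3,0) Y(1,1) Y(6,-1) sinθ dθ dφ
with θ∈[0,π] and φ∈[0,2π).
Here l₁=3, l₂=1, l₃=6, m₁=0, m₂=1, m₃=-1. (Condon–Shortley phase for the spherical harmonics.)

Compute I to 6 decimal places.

l₃=6 ∉ [2,4] — triangle fails ⇒ I = 0

0.000000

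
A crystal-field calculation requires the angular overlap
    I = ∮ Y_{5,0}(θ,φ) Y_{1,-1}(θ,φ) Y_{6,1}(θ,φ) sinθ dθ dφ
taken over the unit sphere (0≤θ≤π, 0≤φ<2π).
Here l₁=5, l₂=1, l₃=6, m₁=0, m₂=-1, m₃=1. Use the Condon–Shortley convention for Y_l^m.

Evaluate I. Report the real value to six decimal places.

m-sum 0 ✓  L=12 even ✓  4≤6≤6 ✓
Π(2lᵢ+1) = 11×3×13 = 429
triangle coeff Δ(5,1,6) = 1/858
Σ_t [0,0]: t=0:+1/14400 = 1/14400
(3j)²=6/143 [(5 1 6; 0 0 0)], sign=+1
Σ_t [0,0]: t=0:+1/28800 = 1/28800
(3j)²=7/286 [(5 1 6; 0 -1 1)], sign=-1
⇒ 4πI² = 63/143
I = (-1)√(63/143/(4π)) = -0.18723944

-0.187239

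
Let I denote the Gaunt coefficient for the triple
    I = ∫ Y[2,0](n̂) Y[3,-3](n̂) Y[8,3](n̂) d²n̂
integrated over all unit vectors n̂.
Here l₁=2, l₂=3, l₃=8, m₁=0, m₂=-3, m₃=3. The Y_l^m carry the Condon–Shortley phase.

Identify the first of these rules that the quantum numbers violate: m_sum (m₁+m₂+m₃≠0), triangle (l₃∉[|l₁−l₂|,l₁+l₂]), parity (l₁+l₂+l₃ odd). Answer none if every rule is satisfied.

triangle

Σmᵢ = 0  ✓
l₃∈[|l₁−l₂|,l₁+l₂]=[1,5], have l₃=8  ✗
Σlᵢ = 13 ⇒ odd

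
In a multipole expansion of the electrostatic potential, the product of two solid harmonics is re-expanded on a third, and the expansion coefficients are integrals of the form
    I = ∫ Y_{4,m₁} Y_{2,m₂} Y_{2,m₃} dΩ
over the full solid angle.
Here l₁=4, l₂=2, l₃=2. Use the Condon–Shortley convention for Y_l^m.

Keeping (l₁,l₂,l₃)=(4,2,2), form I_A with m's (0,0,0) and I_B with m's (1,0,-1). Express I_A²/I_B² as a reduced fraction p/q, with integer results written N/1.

Shared (l₁,l₂,l₃)=(4,2,2): N and (l;000)² cancel in I_A²/I_B².
A: Δ = 4!·4!·0!/9! = 1/630; Racah Σ t=2..2: t=2:+1/16 = 1/16; ⇒ 3j(4 2 2; 0 0 0)² = 2/35, sgn +1
B: Δ = 4!·4!·0!/9! = 1/630; Racah Σ t=2..2: t=2:+1/24 = 1/24; ⇒ 3j(4 2 2; 1 0 -1)² = 1/21, sgn -1
I_A²/I_B² = (2/35)/(1/21) = 6/5

6/5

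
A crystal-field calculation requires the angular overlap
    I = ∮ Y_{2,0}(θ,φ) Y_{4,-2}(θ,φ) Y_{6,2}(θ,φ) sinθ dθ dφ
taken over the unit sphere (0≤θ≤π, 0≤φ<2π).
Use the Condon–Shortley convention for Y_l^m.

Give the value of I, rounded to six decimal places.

Rules hold: Σm=0, L=12 even, 2≤6≤6.
N = 5·9·13 = 585
Δ = 0!·4!·8!/13! = 1/6435
Racah Σ t=0..0: t=0:+1/2304 = 1/2304
⇒ 3j(2 4 6; 0 0 0)² = 5/143, sgn +1
Racah Σ t=0..0: t=0:+1/5760 = 1/5760
⇒ 3j(2 4 6; 0 -2 2)² = 56/2145, sgn +1
4πI² = N·(3j₀)²·(3jₘ)² = 840/1573
I = +1·√(0.534011/4π) = 0.20614383

0.206144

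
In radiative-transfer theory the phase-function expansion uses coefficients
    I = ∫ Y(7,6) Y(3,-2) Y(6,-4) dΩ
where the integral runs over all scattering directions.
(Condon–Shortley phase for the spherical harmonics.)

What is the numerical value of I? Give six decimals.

0.183421

m-sum 0 ✓  L=16 even ✓  4≤6≤10 ✓
Π(2lᵢ+1) = 15×7×13 = 1365
triangle coeff Δ(7,3,6) = 1/2042040
Σ_t [1,3]: t=1:−1/207360 t=2:+1/57600 t=3:−1/207360 = 1/129600
(3j)²=168/12155 [(7 3 6; 0 0 0)], sign=+1
Σ_t [0,1]: t=0:+1/8709120 t=1:−1/43545600 = 1/10886400
(3j)²=8/357 [(7 3 6; 6 -2 -4)], sign=+1
⇒ 4πI² = 1344/3179
I = (+1)√(1344/3179/(4π)) = 0.18342116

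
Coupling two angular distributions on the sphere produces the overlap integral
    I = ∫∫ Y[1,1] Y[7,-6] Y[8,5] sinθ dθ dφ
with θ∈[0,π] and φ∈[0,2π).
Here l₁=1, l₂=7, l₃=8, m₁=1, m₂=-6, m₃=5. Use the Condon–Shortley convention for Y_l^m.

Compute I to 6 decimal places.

-0.052996

Checks pass: Σm=0; 16 even; l₃=8∈[6,8].
(2·1+1)(2·7+1)(2·8+1) = 765
Δ: 0! 2! 14! / 17! → 1/2040
sum: t=0:+1/25401600 = 1/25401600
3j²(1 7 8; 0 0 0) = Δ·Π!·Σ² = 8/255  (sign +1)
sum: t=0:+1/12454041600 = 1/12454041600
3j²(1 7 8; 1 -6 5) = Δ·Π!·Σ² = 1/680  (sign -1)
combine: 4πI² = 765·8/255·1/680 = 3/85
take √, sign -1: I = -0.05299638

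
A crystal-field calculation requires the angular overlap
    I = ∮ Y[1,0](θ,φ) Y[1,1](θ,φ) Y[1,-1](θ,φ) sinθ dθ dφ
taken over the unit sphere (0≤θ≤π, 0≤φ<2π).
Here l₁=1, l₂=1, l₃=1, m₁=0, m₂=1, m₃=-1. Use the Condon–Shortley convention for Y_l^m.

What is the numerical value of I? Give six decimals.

L=3 odd ⇒ parity kills the (l;000) factor ⇒ I = 0

0.000000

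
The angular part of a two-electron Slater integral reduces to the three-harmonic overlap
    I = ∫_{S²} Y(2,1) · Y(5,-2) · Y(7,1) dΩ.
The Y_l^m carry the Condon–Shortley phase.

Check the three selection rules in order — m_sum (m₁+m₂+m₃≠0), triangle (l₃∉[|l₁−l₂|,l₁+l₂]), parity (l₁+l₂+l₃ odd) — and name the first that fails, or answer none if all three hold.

Σmᵢ = 0  ✓
l₃∈[|l₁−l₂|,l₁+l₂]=[3,7], have l₃=7  ✓
Σlᵢ = 14 ⇒ even  ✓

none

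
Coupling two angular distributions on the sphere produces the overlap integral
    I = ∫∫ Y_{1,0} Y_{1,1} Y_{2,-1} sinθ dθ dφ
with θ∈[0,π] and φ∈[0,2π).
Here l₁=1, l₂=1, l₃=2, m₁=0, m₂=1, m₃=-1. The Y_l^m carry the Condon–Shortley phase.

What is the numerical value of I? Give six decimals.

m-sum 0 ✓  L=4 even ✓  0≤2≤2 ✓
Π(2lᵢ+1) = 3×3×5 = 45
triangle coeff Δ(1,1,2) = 1/30
Σ_t [0,0]: t=0:+1/1 = 1/1
(3j)²=2/15 [(1 1 2; 0 0 0)], sign=+1
Σ_t [0,0]: t=0:+1/2 = 1/2
(3j)²=1/10 [(1 1 2; 0 1 -1)], sign=-1
⇒ 4πI² = 3/5
I = (-1)√(3/5/(4π)) = -0.21850969

-0.218510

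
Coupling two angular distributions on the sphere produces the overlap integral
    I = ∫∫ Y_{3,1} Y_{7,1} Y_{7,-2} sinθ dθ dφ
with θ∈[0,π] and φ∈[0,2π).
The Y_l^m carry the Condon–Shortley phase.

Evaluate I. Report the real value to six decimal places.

0.000000

Σlᵢ=17 odd — θ-integrand is odd under cosθ→−cosθ; I=0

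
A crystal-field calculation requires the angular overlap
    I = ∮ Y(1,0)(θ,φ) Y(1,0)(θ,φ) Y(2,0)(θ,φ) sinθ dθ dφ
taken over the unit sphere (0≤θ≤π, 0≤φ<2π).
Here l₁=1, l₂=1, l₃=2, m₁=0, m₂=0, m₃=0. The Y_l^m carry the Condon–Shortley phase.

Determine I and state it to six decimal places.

m-sum 0 ✓  L=4 even ✓  0≤2≤2 ✓
Π(2lᵢ+1) = 3×3×5 = 45
triangle coeff Δ(1,1,2) = 1/30
Σ_t [0,0]: t=0:+1/1 = 1/1
(3j)²=2/15 [(1 1 2; 0 0 0)], sign=+1
(m-triple is (0,0,0) — same symbol as above.)
⇒ 4πI² = 4/5
I = (+1)√(4/5/(4π)) = 0.25231325

0.252313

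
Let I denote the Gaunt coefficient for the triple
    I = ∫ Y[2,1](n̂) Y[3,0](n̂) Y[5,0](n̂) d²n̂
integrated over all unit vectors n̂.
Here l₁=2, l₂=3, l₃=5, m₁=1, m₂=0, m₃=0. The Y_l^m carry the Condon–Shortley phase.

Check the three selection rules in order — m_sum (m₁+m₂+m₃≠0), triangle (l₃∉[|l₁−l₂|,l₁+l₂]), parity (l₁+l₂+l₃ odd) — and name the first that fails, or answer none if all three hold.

azimuthal sum: 1 + 0 + 0 = 1  ✗
1 ≤ 5 ≤ 5 (triangle on l)
L = 2 + 3 + 5 = 10 (even)

m_sum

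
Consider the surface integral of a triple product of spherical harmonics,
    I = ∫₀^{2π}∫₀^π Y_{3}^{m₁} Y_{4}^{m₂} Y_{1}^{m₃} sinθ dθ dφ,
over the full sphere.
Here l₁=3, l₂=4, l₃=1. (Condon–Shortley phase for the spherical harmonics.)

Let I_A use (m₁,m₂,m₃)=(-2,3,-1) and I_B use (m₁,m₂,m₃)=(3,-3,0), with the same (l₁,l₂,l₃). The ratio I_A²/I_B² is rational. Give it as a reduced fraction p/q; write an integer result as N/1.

3/1

Same 3,4,1: normalisation and zero-m 3j drop out of the ratio.
A: Δ: 6! 0! 2! / 9! → 1/252; sum: t=5:−1/240 = -1/240; 3j²(3 4 1; -2 3 -1) = Δ·Π!·Σ² = 1/12  (sign -1)
B: Δ: 6! 0! 2! / 9! → 1/252; sum: t=0:+1/720 = 1/720; 3j²(3 4 1; 3 -3 0) = Δ·Π!·Σ² = 1/36  (sign -1)
I_A²/I_B² = (1/12)/(1/36) = 3/1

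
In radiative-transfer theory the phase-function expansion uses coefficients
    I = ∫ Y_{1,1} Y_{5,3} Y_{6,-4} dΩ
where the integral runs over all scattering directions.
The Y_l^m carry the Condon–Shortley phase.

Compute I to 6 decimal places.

m-sum 0 ✓  L=12 even ✓  4≤6≤6 ✓
Π(2lᵢ+1) = 3×11×13 = 429
triangle coeff Δ(1,5,6) = 1/858
Σ_t [0,0]: t=0:+1/14400 = 1/14400
(3j)²=6/143 [(1 5 6; 0 0 0)], sign=+1
Σ_t [0,0]: t=0:+1/161280 = 1/161280
(3j)²=15/286 [(1 5 6; 1 3 -4)], sign=+1
⇒ 4πI² = 135/143
I = (+1)√(135/143/(4π)) = 0.27409047

0.274090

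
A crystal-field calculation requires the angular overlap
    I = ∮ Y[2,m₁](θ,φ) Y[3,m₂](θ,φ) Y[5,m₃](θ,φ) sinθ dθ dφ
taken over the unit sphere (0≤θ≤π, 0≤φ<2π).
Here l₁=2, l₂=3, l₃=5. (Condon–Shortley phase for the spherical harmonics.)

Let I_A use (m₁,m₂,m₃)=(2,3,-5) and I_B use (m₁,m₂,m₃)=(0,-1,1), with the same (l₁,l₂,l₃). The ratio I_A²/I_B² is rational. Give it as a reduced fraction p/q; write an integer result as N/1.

Same 2,3,5: normalisation and zero-m 3j drop out of the ratio.
A: Δ: 0! 4! 6! / 11! → 1/2310; sum: t=0:+1/17280 = 1/17280; 3j²(2 3 5; 2 3 -5) = Δ·Π!·Σ² = 1/11  (sign +1)
B: Δ: 0! 4! 6! / 11! → 1/2310; sum: t=0:+1/192 = 1/192; 3j²(2 3 5; 0 -1 1) = Δ·Π!·Σ² = 3/77  (sign +1)
I_A²/I_B² = (1/11)/(3/77) = 7/3

7/3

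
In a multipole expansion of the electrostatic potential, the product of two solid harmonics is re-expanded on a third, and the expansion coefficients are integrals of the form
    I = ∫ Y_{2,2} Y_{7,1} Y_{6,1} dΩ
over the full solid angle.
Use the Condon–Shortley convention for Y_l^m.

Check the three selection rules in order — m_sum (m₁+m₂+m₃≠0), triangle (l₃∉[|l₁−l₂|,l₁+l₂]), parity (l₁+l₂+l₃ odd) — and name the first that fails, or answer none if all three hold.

m_sum

azimuthal sum: 2 + 1 + 1 = 4  ✗
5 ≤ 6 ≤ 9 (triangle on l)
L = 2 + 7 + 6 = 15 (odd)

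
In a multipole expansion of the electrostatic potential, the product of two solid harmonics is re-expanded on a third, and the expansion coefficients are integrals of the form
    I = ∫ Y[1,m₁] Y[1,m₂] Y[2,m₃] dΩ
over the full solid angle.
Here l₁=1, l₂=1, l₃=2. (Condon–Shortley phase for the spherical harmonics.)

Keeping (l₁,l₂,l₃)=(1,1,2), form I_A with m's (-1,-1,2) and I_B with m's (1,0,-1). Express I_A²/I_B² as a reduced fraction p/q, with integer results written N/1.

l's match ⇒ only the (l;m) 3-j factors differ between A and B.
A: triangle coeff Δ(1,1,2) = 1/30; Σ_t [0,0]: t=0:+1/4 = 1/4; (3j)²=1/5 [(1 1 2; -1 -1 2)], sign=+1
B: triangle coeff Δ(1,1,2) = 1/30; Σ_t [0,0]: t=0:+1/2 = 1/2; (3j)²=1/10 [(1 1 2; 1 0 -1)], sign=-1
I_A²/I_B² = (1/5)/(1/10) = 2/1

2/1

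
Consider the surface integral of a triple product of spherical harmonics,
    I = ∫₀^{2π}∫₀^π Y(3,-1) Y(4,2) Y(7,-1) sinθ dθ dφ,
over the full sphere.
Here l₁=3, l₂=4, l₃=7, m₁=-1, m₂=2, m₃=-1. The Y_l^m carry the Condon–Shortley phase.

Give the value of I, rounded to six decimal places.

Checks pass: Σm=0; 14 even; l₃=7∈[1,7].
(2·3+1)(2·4+1)(2·7+1) = 945
Δ: 0! 6! 8! / 15! → 1/45045
sum: t=0:+1/20736 = 1/20736
3j²(3 4 7; 0 0 0) = Δ·Π!·Σ² = 35/1287  (sign -1)
sum: t=0:+1/69120 = 1/69120
3j²(3 4 7; -1 2 -1) = Δ·Π!·Σ² = 4/429  (sign +1)
combine: 4πI² = 945·35/1287·4/429 = 4900/20449
take √, sign -1: I = -0.13808836

-0.138088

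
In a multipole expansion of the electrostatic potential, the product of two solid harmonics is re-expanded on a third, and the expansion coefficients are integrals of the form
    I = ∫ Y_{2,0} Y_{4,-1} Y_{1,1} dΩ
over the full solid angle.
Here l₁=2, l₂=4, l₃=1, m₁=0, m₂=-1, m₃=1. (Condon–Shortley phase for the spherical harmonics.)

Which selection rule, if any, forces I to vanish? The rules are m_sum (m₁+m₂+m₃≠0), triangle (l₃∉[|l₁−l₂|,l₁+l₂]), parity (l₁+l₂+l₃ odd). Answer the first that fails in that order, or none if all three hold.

Σmᵢ = 0  ✓
l₃∈[|l₁−l₂|,l₁+l₂]=[2,6], have l₃=1  ✗
Σlᵢ = 7 ⇒ odd

triangle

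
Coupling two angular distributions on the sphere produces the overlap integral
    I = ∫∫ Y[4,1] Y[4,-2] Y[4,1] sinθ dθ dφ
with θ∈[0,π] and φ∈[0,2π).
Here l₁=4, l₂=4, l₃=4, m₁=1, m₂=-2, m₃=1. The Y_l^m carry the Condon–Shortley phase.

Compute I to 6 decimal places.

Checks pass: Σm=0; 12 even; l₃=4∈[0,8].
(2·4+1)(2·4+1)(2·4+1) = 729
Δ: 4! 4! 4! / 13! → 1/450450
sum: t=0:+1/13824 t=1:−1/216 t=2:+1/64 t=3:−1/216 t=4:+1/13824 = 5/768
3j²(4 4 4; 0 0 0) = Δ·Π!·Σ² = 18/1001  (sign +1)
sum: t=0:+1/576 t=1:−1/144 t=2:+1/576 = -1/288
3j²(4 4 4; 1 -2 1) = Δ·Π!·Σ² = 20/1001  (sign +1)
combine: 4πI² = 729·18/1001·20/1001 = 262440/1002001
take √, sign +1: I = 0.14436968

0.144370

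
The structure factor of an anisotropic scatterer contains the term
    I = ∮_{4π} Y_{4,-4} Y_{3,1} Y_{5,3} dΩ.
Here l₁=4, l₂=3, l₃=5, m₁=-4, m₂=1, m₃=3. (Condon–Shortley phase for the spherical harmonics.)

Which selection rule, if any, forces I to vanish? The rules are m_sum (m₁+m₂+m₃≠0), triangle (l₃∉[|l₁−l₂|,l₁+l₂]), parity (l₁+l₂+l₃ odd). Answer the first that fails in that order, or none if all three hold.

none

azimuthal sum: -4 + 1 + 3 = 0  ✓
1 ≤ 5 ≤ 7 (triangle on l)  ✓
L = 4 + 3 + 5 = 12 (even)  ✓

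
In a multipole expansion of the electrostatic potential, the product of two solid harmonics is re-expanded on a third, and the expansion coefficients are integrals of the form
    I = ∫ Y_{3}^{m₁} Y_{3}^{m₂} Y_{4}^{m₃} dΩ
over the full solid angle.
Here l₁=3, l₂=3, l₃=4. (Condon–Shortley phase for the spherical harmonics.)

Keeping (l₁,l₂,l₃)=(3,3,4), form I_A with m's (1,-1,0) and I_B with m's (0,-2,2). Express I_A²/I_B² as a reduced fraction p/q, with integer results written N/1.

1/3

Shared (l₁,l₂,l₃)=(3,3,4): N and (l;000)² cancel in I_A²/I_B².
A: Δ = 2!·4!·4!/11! = 1/34650; Racah Σ t=0..2: t=0:+1/32 t=1:−1/36 t=2:+1/1152 = 5/1152; ⇒ 3j(3 3 4; 1 -1 0)² = 1/1386, sgn +1
B: Δ = 2!·4!·4!/11! = 1/34650; Racah Σ t=0..1: t=0:+1/72 t=1:−1/96 = 1/288; ⇒ 3j(3 3 4; 0 -2 2)² = 1/462, sgn +1
I_A²/I_B² = (1/1386)/(1/462) = 1/3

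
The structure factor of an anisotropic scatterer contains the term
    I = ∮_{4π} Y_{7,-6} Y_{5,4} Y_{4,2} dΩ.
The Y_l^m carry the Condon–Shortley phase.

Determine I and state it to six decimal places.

m-sum 0 ✓  L=16 even ✓  2≤4≤12 ✓
Π(2lᵢ+1) = 15×11×9 = 1485
triangle coeff Δ(7,5,4) = 1/6126120
Σ_t [3,5]: t=3:−1/69120 t=4:+1/20736 t=5:−1/69120 = 1/51840
(3j)²=280/21879 [(7 5 4; 0 0 0)], sign=+1
Σ_t [7,8]: t=7:−1/7257600 t=8:+1/4838400 = 1/14515200
(3j)²=3/1190 [(7 5 4; -6 4 2)], sign=+1
⇒ 4πI² = 180/3757
I = (+1)√(180/3757/(4π)) = 0.06174627

0.061746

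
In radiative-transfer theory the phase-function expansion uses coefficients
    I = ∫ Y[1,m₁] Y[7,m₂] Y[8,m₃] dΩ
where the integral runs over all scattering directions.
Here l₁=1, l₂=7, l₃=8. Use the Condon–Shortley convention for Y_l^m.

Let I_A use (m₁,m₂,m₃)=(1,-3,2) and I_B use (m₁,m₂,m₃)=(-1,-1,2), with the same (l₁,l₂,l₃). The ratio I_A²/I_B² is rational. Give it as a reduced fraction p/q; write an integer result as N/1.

Shared (l₁,l₂,l₃)=(1,7,8): N and (l;000)² cancel in I_A²/I_B².
A: Δ = 0!·2!·14!/17! = 1/2040; Racah Σ t=0..0: t=0:+1/174182400 = 1/174182400; ⇒ 3j(1 7 8; 1 -3 2)² = 1/136, sgn +1
B: Δ = 0!·2!·14!/17! = 1/2040; Racah Σ t=0..0: t=0:+1/58060800 = 1/58060800; ⇒ 3j(1 7 8; -1 -1 2)² = 3/136, sgn +1
I_A²/I_B² = (1/136)/(3/136) = 1/3

1/3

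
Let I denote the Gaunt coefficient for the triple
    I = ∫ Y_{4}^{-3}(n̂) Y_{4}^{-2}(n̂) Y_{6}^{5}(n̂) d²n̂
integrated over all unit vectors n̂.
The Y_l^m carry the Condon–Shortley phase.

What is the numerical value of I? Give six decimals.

Rules hold: Σm=0, L=14 even, 0≤6≤8.
N = 9·9·13 = 1053
Δ = 2!·6!·6!/15! = 1/1261260
Racah Σ t=0..2: t=0:+1/4608 t=1:−1/1296 t=2:+1/4608 = -7/20736
⇒ 3j(4 4 6; 0 0 0)² = 20/1287, sgn -1
Racah Σ t=1..2: t=1:−1/86400 t=2:+1/172800 = -1/172800
⇒ 3j(4 4 6; -3 -2 5)² = 1/130, sgn +1
4πI² = N·(3j₀)²·(3jₘ)² = 18/143
I = -1·√(0.125874/4π) = -0.10008369

-0.100084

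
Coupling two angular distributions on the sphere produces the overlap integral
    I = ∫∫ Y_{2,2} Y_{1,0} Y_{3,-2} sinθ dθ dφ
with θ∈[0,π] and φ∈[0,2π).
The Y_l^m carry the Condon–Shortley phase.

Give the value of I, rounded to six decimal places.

0.184674

m-sum 0 ✓  L=6 even ✓  1≤3≤3 ✓
Π(2lᵢ+1) = 5×3×7 = 105
triangle coeff Δ(2,1,3) = 1/105
Σ_t [0,0]: t=0:+1/4 = 1/4
(3j)²=3/35 [(2 1 3; 0 0 0)], sign=-1
Σ_t [0,0]: t=0:+1/24 = 1/24
(3j)²=1/21 [(2 1 3; 2 0 -2)], sign=-1
⇒ 4πI² = 3/7
I = (+1)√(3/7/(4π)) = 0.18467439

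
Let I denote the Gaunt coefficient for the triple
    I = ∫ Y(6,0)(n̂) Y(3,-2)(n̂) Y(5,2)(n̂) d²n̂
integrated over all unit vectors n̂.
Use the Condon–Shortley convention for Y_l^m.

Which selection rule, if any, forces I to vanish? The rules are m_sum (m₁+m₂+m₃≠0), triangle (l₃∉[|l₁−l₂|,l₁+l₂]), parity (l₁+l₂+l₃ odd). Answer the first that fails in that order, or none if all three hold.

Σmᵢ = 0  ✓
l₃∈[|l₁−l₂|,l₁+l₂]=[3,9], have l₃=5  ✓
Σlᵢ = 14 ⇒ even  ✓

none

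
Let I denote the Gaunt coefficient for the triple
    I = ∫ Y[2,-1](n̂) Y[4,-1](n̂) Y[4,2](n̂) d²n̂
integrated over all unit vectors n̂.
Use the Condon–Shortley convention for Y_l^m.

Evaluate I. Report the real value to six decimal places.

0.127700

Checks pass: Σm=0; 10 even; l₃=4∈[2,6].
(2·2+1)(2·4+1)(2·4+1) = 405
Δ: 2! 2! 6! / 11! → 1/13860
sum: t=0:+1/192 t=1:−1/36 t=2:+1/192 = -5/288
3j²(2 4 4; 0 0 0) = Δ·Π!·Σ² = 20/693  (sign -1)
sum: t=1:−1/96 t=2:+1/240 = -1/160
3j²(2 4 4; -1 -1 2) = Δ·Π!·Σ² = 27/1540  (sign -1)
combine: 4πI² = 405·20/693·27/1540 = 1215/5929
take √, sign +1: I = 0.12770047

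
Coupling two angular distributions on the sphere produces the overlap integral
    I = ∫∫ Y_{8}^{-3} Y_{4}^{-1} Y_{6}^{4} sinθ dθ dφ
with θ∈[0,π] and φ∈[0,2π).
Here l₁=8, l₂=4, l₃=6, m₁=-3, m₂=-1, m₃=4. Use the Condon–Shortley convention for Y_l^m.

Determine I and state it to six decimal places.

0.158035

Rules hold: Σm=0, L=18 even, 4≤6≤12.
N = 17·9·13 = 1989
Δ = 6!·10!·2!/19! = 1/23279256
Racah Σ t=2..4: t=2:+1/1658880 t=3:−1/518400 t=4:+1/1658880 = -1/1382400
⇒ 3j(8 4 6; 0 0 0)² = 504/46189, sgn -1
Racah Σ t=1..3: t=1:−1/870912000 t=2:+1/17418240 t=3:−1/5806080 = -101/870912000
⇒ 3j(8 4 6; -3 -1 4)² = 10201/705432, sgn -1
4πI² = N·(3j₀)²·(3jₘ)² = 275427/877591
I = +1·√(0.313844/4π) = 0.15803462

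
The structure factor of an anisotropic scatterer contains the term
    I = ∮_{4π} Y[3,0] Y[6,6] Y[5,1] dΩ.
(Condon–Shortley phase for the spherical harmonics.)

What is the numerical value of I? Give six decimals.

0 + 6 + 1 = 7 ≠ 0: azimuthal integral kills it; I = 0

0.000000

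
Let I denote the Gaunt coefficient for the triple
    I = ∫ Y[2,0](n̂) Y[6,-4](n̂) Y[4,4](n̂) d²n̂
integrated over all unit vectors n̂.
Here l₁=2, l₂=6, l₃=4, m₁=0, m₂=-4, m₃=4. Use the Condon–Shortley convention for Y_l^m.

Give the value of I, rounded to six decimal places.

0.106690

Checks pass: Σm=0; 12 even; l₃=4∈[4,8].
(2·2+1)(2·6+1)(2·4+1) = 585
Δ: 4! 0! 8! / 13! → 1/6435
sum: t=2:+1/2304 = 1/2304
3j²(2 6 4; 0 0 0) = Δ·Π!·Σ² = 5/143  (sign +1)
sum: t=2:+1/161280 = 1/161280
3j²(2 6 4; 0 -4 4) = Δ·Π!·Σ² = 1/143  (sign +1)
combine: 4πI² = 585·5/143·1/143 = 225/1573
take √, sign +1: I = 0.10668957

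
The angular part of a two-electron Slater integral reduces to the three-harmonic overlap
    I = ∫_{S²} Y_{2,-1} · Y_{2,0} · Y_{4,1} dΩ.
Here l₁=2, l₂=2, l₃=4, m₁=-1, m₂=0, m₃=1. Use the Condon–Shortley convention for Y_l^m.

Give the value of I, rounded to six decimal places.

-0.220728

Checks pass: Σm=0; 8 even; l₃=4∈[0,4].
(2·2+1)(2·2+1)(2·4+1) = 225
Δ: 0! 4! 4! / 9! → 1/630
sum: t=0:+1/16 = 1/16
3j²(2 2 4; 0 0 0) = Δ·Π!·Σ² = 2/35  (sign +1)
sum: t=0:+1/24 = 1/24
3j²(2 2 4; -1 0 1) = Δ·Π!·Σ² = 1/21  (sign -1)
combine: 4πI² = 225·2/35·1/21 = 30/49
take √, sign -1: I = -0.22072812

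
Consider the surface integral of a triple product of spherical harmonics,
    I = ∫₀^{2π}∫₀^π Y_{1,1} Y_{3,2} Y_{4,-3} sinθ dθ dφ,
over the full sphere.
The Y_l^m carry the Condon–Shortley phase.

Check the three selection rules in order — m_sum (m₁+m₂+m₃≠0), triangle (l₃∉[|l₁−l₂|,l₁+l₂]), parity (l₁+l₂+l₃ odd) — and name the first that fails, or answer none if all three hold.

none

azimuthal sum: 1 + 2 − 3 = 0  ✓
2 ≤ 4 ≤ 4 (triangle on l)  ✓
L = 1 + 3 + 4 = 8 (even)  ✓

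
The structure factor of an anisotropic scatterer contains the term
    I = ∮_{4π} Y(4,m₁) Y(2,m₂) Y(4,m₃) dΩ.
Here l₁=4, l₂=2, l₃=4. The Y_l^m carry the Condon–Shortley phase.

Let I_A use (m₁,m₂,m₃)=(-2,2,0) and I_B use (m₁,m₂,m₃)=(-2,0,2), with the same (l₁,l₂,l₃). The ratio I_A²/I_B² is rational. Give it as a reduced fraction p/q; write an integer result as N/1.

Shared (l₁,l₂,l₃)=(4,2,4): N and (l;000)² cancel in I_A²/I_B².
A: Δ = 2!·6!·2!/11! = 1/13860; Racah Σ t=2..2: t=2:+1/192 = 1/192; ⇒ 3j(4 2 4; -2 2 0)² = 3/77, sgn +1
B: Δ = 2!·6!·2!/11! = 1/13860; Racah Σ t=0..2: t=0:+1/2880 t=1:−1/120 t=2:+1/192 = -1/360; ⇒ 3j(4 2 4; -2 0 2)² = 16/3465, sgn -1
I_A²/I_B² = (3/77)/(16/3465) = 135/16

135/16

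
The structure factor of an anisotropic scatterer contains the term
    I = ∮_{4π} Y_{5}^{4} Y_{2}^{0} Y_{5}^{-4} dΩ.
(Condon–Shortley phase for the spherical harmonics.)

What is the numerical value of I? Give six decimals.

Checks pass: Σm=0; 12 even; l₃=5∈[3,7].
(2·5+1)(2·2+1)(2·5+1) = 605
Δ: 2! 8! 2! / 13! → 1/38610
sum: t=0:+1/2880 t=1:−1/576 t=2:+1/2880 = -1/960
3j²(5 2 5; 0 0 0) = Δ·Π!·Σ² = 10/429  (sign +1)
sum: t=0:+1/20160 t=1:−1/40320 = 1/40320
3j²(5 2 5; 4 0 -4) = Δ·Π!·Σ² = 6/715  (sign -1)
combine: 4πI² = 605·10/429·6/715 = 20/169
take √, sign -1: I = -0.09704356

-0.097044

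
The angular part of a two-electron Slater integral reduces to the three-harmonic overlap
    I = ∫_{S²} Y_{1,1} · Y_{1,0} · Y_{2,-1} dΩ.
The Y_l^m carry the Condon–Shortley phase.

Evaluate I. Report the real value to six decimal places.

-0.218510

Checks pass: Σm=0; 4 even; l₃=2∈[0,2].
(2·1+1)(2·1+1)(2·2+1) = 45
Δ: 0! 2! 2! / 5! → 1/30
sum: t=0:+1/1 = 1/1
3j²(1 1 2; 0 0 0) = Δ·Π!·Σ² = 2/15  (sign +1)
sum: t=0:+1/2 = 1/2
3j²(1 1 2; 1 0 -1) = Δ·Π!·Σ² = 1/10  (sign -1)
combine: 4πI² = 45·2/15·1/10 = 3/5
take √, sign -1: I = -0.21850969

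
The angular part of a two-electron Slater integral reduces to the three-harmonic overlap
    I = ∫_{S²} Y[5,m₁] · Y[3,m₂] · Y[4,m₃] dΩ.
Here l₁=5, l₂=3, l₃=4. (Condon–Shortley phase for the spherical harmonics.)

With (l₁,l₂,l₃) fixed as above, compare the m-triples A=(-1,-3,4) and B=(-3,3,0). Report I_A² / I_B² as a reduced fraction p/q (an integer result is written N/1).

1/15

Same 5,3,4: normalisation and zero-m 3j drop out of the ratio.
A: Δ: 4! 6! 2! / 13! → 1/180180; sum: t=0:+1/34560 = 1/34560; 3j²(5 3 4; -1 -3 4) = Δ·Π!·Σ² = 1/429  (sign +1)
B: Δ: 4! 6! 2! / 13! → 1/180180; sum: t=4:+1/2304 = 1/2304; 3j²(5 3 4; -3 3 0) = Δ·Π!·Σ² = 5/143  (sign +1)
I_A²/I_B² = (1/429)/(5/143) = 1/15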